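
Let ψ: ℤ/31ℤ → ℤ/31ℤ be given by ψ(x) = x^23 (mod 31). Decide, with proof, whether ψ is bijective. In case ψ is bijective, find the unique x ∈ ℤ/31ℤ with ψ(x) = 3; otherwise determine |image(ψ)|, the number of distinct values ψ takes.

22

Since 31 is prime, the nonzero elements of ℤ/31ℤ form a cyclic group of order 30.
As gcd(23, 30) = 1, raising to the 23rd power is a bijection on this group: if s^23 ≡ t^23 then (st^{−1})^23 = 1, and the only element of order dividing gcd(23, 30) = 1 is 1, so s = t.
With ψ(0) = 0 this makes ψ injective on all of ℤ/31ℤ, hence bijective (finite equal-size domain and codomain). In particular ψ is bijective.
Since ψ is bijective, we find the preimage of 3. The inverse of x ↦ x^23 on (ℤ/31ℤ)^× is x ↦ x^17, because 23·17 = 391 = 13·30 + 1 ≡ 1 (mod 30) and x^{30} = 1 for x ≠ 0 (Fermat). So ψ⁻¹(3) = 3^17 mod 31.
Repeated squaring mod 31: 3^1 ≡ 3, 3^2 ≡ 3² = 9, 3^4 ≡ 9² = 81 ≡ 19, 3^8 ≡ 19² = 361 ≡ 20, 3^16 ≡ 20² = 400 ≡ 28. Since 17 = 16 + 1, 3^17 ≡ 28·3: 28·3 = 84 ≡ 22. So 3^17 ≡ 22 (mod 31).
Hence ψ⁻¹(3) = 22.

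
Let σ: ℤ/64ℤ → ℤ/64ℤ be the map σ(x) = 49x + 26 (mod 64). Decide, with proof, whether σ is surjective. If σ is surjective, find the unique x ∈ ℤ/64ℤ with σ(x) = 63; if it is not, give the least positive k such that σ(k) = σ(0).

By definition, σ is surjective if every y in the codomain equals σ(x) for some x in the domain.
Since gcd(49, 64) = 1, 49 is invertible modulo 64. Euclid's algorithm: 64 = 1·49 + 15, 49 = 3·15 + 4, 15 = 3·4 + 3, 4 = 1·3 + 1; back-substituting gives 1 = 17·49 − 13·64, so 49⁻¹ ≡ 17 (mod 64).
Then y ↦ 17(y − 26) is a two-sided inverse to σ, so every y ∈ ℤ/64ℤ has a preimage.
Hence σ is surjective.
Since σ is surjective, we compute σ⁻¹(63): solve 49x + 26 ≡ 63 (mod 64), i.e. 49x ≡ 37 (mod 64).
Multiplying by 49⁻¹ = 17 gives x ≡ 17·37 = 629 = 9·64 + 53 ≡ 53 (mod 64).
Check: σ(53) = 49·53 + 26 = 2623 = 40·64 + 63 ≡ 63 (mod 64).

53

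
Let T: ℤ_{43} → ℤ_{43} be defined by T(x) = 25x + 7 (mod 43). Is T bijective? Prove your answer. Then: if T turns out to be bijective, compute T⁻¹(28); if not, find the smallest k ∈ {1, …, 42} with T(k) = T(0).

6

If T(x_1) = T(x_2), then 25x_1 ≡ 25x_2 (mod 43). Because gcd(25, 43) = 1, we may cancel 25 to get x_1 ≡ x_2 (mod 43).
We now compute 25⁻¹ mod 43 explicitly. Euclid's algorithm: 43 = 1·25 + 18, 25 = 1·18 + 7, 18 = 2·7 + 4, 7 = 1·4 + 3, 4 = 1·3 + 1; back-substituting gives 1 = 31·25 − 18·43, so 25⁻¹ ≡ 31 (mod 43).
Then y ↦ 31(y − 7) is a two-sided inverse to T, so every y ∈ ℤ_{43} has a preimage.
Hence T is bijective.
Since T is bijective, we find T⁻¹(28): we need 25x ≡ 28 − 7 ≡ 21 (mod 43). Using 25⁻¹ = 31: x ≡ 31·21 = 651 = 15·43 + 6, so x = 6.
Check: T(6) = 25·6 + 7 = 157 = 3·43 + 28 ≡ 28 (mod 43).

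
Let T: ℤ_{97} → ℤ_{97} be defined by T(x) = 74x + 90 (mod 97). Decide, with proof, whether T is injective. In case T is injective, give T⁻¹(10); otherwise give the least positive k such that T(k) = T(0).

By definition, T is injective if T(u) = T(v) implies u = v.
If T(u) = T(v), then 74u ≡ 74v (mod 97). Because gcd(74, 97) = 1, we may cancel 74 to get u ≡ v (mod 97).
Therefore T is injective.
We now compute 74⁻¹ mod 97 explicitly. Euclid's algorithm: 97 = 1·74 + 23, 74 = 3·23 + 5, 23 = 4·5 + 3, 5 = 1·3 + 2, 3 = 1·2 + 1; back-substituting gives 1 = 59·74 − 45·97, so 74⁻¹ ≡ 59 (mod 97).
Since T is injective, we find T⁻¹(10): we need 74x ≡ 10 − 90 ≡ 17 (mod 97). Using 74⁻¹ = 59: x ≡ 59·17 = 1003 = 10·97 + 33, so x = 33.
Check: T(33) = 74·33 + 90 = 2532 = 26·97 + 10 ≡ 10 (mod 97).

33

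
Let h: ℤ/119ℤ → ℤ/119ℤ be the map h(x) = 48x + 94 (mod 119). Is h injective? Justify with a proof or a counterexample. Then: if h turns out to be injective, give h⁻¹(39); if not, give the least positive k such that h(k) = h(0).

41

Suppose h(u) = h(v) in ℤ/119ℤ. Then 48u + 94 ≡ 48v + 94 (mod 119), thus 48(u − v) ≡ 0 (mod 119).
Since gcd(48, 119) = 1, 48 is invertible modulo 119, therefore u − v ≡ 0 (mod 119), i.e. u = v.
So h is injective.
We now compute 48⁻¹ mod 119 explicitly. Euclid's algorithm: 119 = 2·48 + 23, 48 = 2·23 + 2, 23 = 11·2 + 1; back-substituting gives 1 = 62·48 − 25·119, so 48⁻¹ ≡ 62 (mod 119).
Since h is injective, we compute h⁻¹(39): solve 48x + 94 ≡ 39 (mod 119), i.e. 48x ≡ 64 (mod 119).
Multiplying by 48⁻¹ = 62 gives x ≡ 62·64 = 3968 = 33·119 + 41 ≡ 41 (mod 119).
Check: h(41) = 48·41 + 94 = 2062 = 17·119 + 39 ≡ 39 (mod 119).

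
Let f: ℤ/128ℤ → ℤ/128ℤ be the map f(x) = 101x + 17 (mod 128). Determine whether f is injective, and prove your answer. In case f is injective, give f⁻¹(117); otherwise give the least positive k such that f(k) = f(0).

If f(x_1) = f(x_2), then 101x_1 ≡ 101x_2 (mod 128). Because gcd(101, 128) = 1, we may cancel 101 to get x_1 ≡ x_2 (mod 128).
Thus f is injective.
We now compute 101⁻¹ mod 128 explicitly. Euclid's algorithm: 128 = 1·101 + 27, 101 = 3·27 + 20, 27 = 1·20 + 7, 20 = 2·7 + 6, 7 = 1·6 + 1; back-substituting gives 1 = 109·101 − 86·128, so 101⁻¹ ≡ 109 (mod 128).
Since f is injective, we compute f⁻¹(117): solve 101x + 17 ≡ 117 (mod 128), i.e. 101x ≡ 100 (mod 128).
Multiplying by 101⁻¹ = 109 gives x ≡ 109·100 = 10900 = 85·128 + 20 ≡ 20 (mod 128).
Check: f(20) = 101·20 + 17 = 2037 = 15·128 + 117 ≡ 117 (mod 128).

20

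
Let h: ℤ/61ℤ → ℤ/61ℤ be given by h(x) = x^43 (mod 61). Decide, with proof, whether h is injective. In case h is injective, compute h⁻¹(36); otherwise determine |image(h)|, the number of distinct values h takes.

Since 61 is prime, the nonzero elements of ℤ/61ℤ form a cyclic group of order 60.
As gcd(43, 60) = 1, raising to the 43rd power is a bijection on this group: if s^43 ≡ t^43 then (st^{−1})^43 = 1, and the only element of order dividing gcd(43, 60) = 1 is 1, so s = t.
With h(0) = 0 this makes h injective on all of ℤ/61ℤ, hence bijective (finite equal-size domain and codomain). In particular h is injective.
Since h is injective, we find the preimage of 36. The inverse of x ↦ x^43 on (ℤ/61ℤ)^× is x ↦ x^7, because 43·7 = 301 = 5·60 + 1 ≡ 1 (mod 60) and x^{60} = 1 for x ≠ 0 (Fermat). So h⁻¹(36) = 36^7 mod 61.
Repeated squaring mod 61: 36^1 ≡ 36, 36^2 ≡ 36² = 1296 ≡ 15, 36^4 ≡ 15² = 225 ≡ 42. Since 7 = 4 + 2 + 1, 36^7 ≡ 42·15·36: 42·15 = 630 ≡ 20, then 20·36 = 720 ≡ 49. So 36^7 ≡ 49 (mod 61).
Hence h⁻¹(36) = 49.

49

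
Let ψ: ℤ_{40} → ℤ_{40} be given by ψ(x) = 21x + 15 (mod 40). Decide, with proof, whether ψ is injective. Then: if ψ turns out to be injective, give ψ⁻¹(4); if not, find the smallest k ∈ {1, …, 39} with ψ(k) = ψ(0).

Suppose ψ(s) = ψ(t) in ℤ_{40}. Then 21s + 15 ≡ 21t + 15 (mod 40), therefore 21(s − t) ≡ 0 (mod 40).
Since gcd(21, 40) = 1, 21 is invertible modulo 40, hence s − t ≡ 0 (mod 40), i.e. s = t.
Thus ψ is injective.
We now compute 21⁻¹ mod 40 explicitly. Euclid's algorithm: 40 = 1·21 + 19, 21 = 1·19 + 2, 19 = 9·2 + 1; back-substituting gives 1 = 21·21 − 11·40, so 21⁻¹ ≡ 21 (mod 40).
Since ψ is injective, we find ψ⁻¹(4): we need 21x ≡ 4 − 15 ≡ 29 (mod 40). Using 21⁻¹ = 21: x ≡ 21·29 = 609 = 15·40 + 9, so x = 9.
Check: ψ(9) = 21·9 + 15 = 204 = 5·40 + 4 ≡ 4 (mod 40).

9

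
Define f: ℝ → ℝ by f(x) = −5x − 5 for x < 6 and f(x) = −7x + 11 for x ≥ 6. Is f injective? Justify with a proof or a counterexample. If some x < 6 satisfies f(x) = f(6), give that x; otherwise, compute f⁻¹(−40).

Both pieces are strictly decreasing (slopes −5 and −7), so each is injective on its own interval.
The left piece maps (−∞, 6) onto (−35, ∞); the right piece maps [6, ∞) onto (−∞, −31].
These images overlap. In particular f(6) = −31 (right piece), and solving −5x − 5 = −31 on the left piece gives x = 26/5 < 6.
So f(26/5) = f(6) with 26/5 ≠ 6, and f is not injective. This x = 26/5 is the requested value below 6.

26/5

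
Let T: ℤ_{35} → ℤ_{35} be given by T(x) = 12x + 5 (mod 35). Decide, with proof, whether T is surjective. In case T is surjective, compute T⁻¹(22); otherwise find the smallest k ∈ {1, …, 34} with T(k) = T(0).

16

Recall: T is surjective if every y in the codomain equals T(x) for some x in the domain.
Since gcd(12, 35) = 1, 12 is invertible modulo 35. Euclid's algorithm: 35 = 2·12 + 11, 12 = 1·11 + 1; back-substituting gives 1 = 3·12 − 1·35, so 12⁻¹ ≡ 3 (mod 35).
For any y ∈ ℤ_{35}, x = 3(y − 5) mod 35 satisfies T(x) = 12·3(y − 5) + 5 ≡ y (since 12·3 ≡ 1 mod 35). So every y has a preimage.
Hence T is surjective.
Since T is surjective, we find T⁻¹(22): we need 12x ≡ 22 − 5 ≡ 17 (mod 35). Using 12⁻¹ = 3: x ≡ 3·17 = 51 = 1·35 + 16, so x = 16.
Check: T(16) = 12·16 + 5 = 197 = 5·35 + 22 ≡ 22 (mod 35).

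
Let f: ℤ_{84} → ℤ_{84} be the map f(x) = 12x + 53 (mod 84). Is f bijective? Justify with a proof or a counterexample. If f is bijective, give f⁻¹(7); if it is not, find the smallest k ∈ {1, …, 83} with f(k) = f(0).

7

Recall that f is injective when f(u) = f(v) forces u = v.
We have gcd(12, 84) = 12 > 1. Taking u = 0 and v = 7: f(0) = 53 and f(7) = 12·7 + 53 = 137 ≡ 53 (mod 84).
So f(0) = f(7) while 0 ≠ 7, therefore f is not injective, hence not bijective.
Since f is not bijective, we find the least positive k with f(k) = f(0): this means 12k ≡ 0 (mod 84), i.e. 84 ∣ 12k. Since gcd(12, 84) = 12, dividing through by 12 this holds exactly when 7 ∣ k.
The smallest positive such k is 7.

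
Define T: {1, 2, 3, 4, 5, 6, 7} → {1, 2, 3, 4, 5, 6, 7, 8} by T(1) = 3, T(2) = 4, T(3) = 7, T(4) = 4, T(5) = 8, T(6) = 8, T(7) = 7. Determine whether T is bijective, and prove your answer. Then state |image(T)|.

4

T(2) = 4 = T(4) with 2 ≠ 4, so T is not injective, hence not bijective.
The image of T is {3, 4, 7, 8}, which has 4 elements.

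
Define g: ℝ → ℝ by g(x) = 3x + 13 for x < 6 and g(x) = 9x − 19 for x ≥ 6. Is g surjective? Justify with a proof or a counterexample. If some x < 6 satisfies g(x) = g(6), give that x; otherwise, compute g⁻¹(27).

Both pieces are strictly increasing (slopes 3 and 9), so each is injective on its own interval.
The left piece maps (−∞, 6) onto (−∞, 31); the right piece maps [6, ∞) onto [35, ∞).
The union (−∞, 31) ∪ [35, ∞) omits the interval between 31 and 35; in particular 31 has no preimage. So g is not surjective.
Because the two images are disjoint, no x < 6 has g(x) = g(6), so we compute g⁻¹(27): 27 lies in (−∞, 31), so solve 3x + 13 = 27: x = (27 − 13)/3 = 14/3.

14/3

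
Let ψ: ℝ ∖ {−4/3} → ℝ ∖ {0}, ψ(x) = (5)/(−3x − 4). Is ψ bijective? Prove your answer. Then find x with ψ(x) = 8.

Suppose ψ(x_1) = ψ(x_2). Cross-multiplying: (5)(−3x_2 − 4) = (5)(−3x_1 − 4).
Expanding both sides and cancelling the symmetric terms leaves 15·(x_1 − x_2) = 0. Since 15 ≠ 0, x_1 = x_2. Thus ψ is injective.
For any y ≠ 0, solving y(−3x − 4) = 5 for x gives a well-defined x ≠ −4/3. So ψ is surjective.
Therefore ψ is bijective.
Solving ψ(x) = 8: cross-multiplying gives 5 = 8(−3x − 4), which rearranges to 24x = −37, so x = −37/24.

-37/24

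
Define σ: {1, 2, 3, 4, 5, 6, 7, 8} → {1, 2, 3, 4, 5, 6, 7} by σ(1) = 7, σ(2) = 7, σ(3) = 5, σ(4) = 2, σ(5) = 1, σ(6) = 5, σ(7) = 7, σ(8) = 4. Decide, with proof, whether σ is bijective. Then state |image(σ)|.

5

σ(1) = 7 = σ(2) with 1 ≠ 2, so σ is not injective, hence not bijective.
The image of σ is {1, 2, 4, 5, 7}, which has 5 elements.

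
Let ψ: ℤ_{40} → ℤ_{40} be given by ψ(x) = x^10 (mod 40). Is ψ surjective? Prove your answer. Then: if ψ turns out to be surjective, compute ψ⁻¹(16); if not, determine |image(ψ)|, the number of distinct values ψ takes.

6

ψ(4): Repeated squaring mod 40: 4^1 ≡ 4, 4^2 ≡ 4² = 16, 4^4 ≡ 16² = 256 ≡ 16, 4^8 ≡ 16² = 256 ≡ 16. Since 10 = 8 + 2, 4^10 ≡ 16·16: 16·16 = 256 ≡ 16. So 4^10 ≡ 16 (mod 40).
ψ(6): Repeated squaring mod 40: 6^1 ≡ 6, 6^2 ≡ 6² = 36, 6^4 ≡ 36² = 1296 ≡ 16, 6^8 ≡ 16² = 256 ≡ 16. Since 10 = 8 + 2, 6^10 ≡ 16·36: 16·36 = 576 ≡ 16. So 6^10 ≡ 16 (mod 40).
So ψ(4) = ψ(6) = 16 while 4 ≠ 6, hence ψ is not injective.
A non-injective map from the 40-element set ℤ_{40} to itself takes at most 39 distinct values, so it cannot be surjective. Therefore ψ is not surjective.
Since ψ is not surjective, we determine |image(ψ)|. Computing x^10 mod 40 for each x (by repeated squaring, reducing mod 40 at every step), the values ψ(0), ψ(1), …, ψ(39) are: 0, 1, 24, 9, 16, 25, 16, 9, 24, 1, 0, 1, 24, 9, 16, 25, 16, 9, 24, 1, 0, 1, 24, 9, 16, 25, 16, 9, 24, 1, 0, 1, 24, 9, 16, 25, 16, 9, 24, 1.
The distinct values are {0, 1, 9, 16, 24, 25}; there are 6 of them.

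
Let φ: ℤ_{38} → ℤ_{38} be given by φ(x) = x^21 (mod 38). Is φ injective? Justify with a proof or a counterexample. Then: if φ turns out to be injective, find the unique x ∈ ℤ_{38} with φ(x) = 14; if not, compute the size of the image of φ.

14

φ(4): Repeated squaring mod 38: 4^1 ≡ 4, 4^2 ≡ 4² = 16, 4^4 ≡ 16² = 256 ≡ 28, 4^8 ≡ 28² = 784 ≡ 24, 4^16 ≡ 24² = 576 ≡ 6. Since 21 = 16 + 4 + 1, 4^21 ≡ 6·28·4: 6·28 = 168 ≡ 16, then 16·4 = 64 ≡ 26. So 4^21 ≡ 26 (mod 38).
φ(6): Repeated squaring mod 38: 6^1 ≡ 6, 6^2 ≡ 6² = 36, 6^4 ≡ 36² = 1296 ≡ 4, 6^8 ≡ 4² = 16, 6^16 ≡ 16² = 256 ≡ 28. Since 21 = 16 + 4 + 1, 6^21 ≡ 28·4·6: 28·4 = 112 ≡ 36, then 36·6 = 216 ≡ 26. So 6^21 ≡ 26 (mod 38).
So φ(4) = φ(6) = 26 while 4 ≠ 6, so φ is not injective.
Since φ is not injective, we determine |image(φ)|. Computing x^21 mod 38 for each x (by repeated squaring, reducing mod 38 at every step), the values φ(0), φ(1), …, φ(37) are: 0, 1, 8, 27, 26, 11, 26, 1, 18, 7, 12, 1, 18, 31, 8, 31, 30, 11, 18, 19, 20, 27, 8, 7, 30, 7, 20, 37, 26, 31, 20, 37, 12, 27, 12, 11, 30, 37.
The distinct values are {0, 1, 7, 8, 11, 12, 18, 19, 20, 26, 27, 30, 31, 37}; there are 14 of them.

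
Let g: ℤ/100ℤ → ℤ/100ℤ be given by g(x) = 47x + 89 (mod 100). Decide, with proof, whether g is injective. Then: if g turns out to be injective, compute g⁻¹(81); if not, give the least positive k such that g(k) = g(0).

Recall that g is injective when g(u) = g(v) forces u = v.
Suppose g(u) = g(v) in ℤ/100ℤ. Then 47u + 89 ≡ 47v + 89 (mod 100), so 47(u − v) ≡ 0 (mod 100).
Since gcd(47, 100) = 1, 47 is invertible modulo 100, so u − v ≡ 0 (mod 100), i.e. u = v.
So g is injective.
We now compute 47⁻¹ mod 100 explicitly. Euclid's algorithm: 100 = 2·47 + 6, 47 = 7·6 + 5, 6 = 1·5 + 1; back-substituting gives 1 = 83·47 − 39·100, so 47⁻¹ ≡ 83 (mod 100).
Since g is injective, we find g⁻¹(81): we need 47x ≡ 81 − 89 ≡ 92 (mod 100). Using 47⁻¹ = 83: x ≡ 83·92 = 7636 = 76·100 + 36, so x = 36.
Check: g(36) = 47·36 + 89 = 1781 = 17·100 + 81 ≡ 81 (mod 100).

36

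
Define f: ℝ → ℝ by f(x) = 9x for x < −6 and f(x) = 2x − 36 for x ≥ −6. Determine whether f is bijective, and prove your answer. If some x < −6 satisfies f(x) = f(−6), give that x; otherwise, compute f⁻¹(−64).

Both pieces are strictly increasing (slopes 9 and 2), so each is injective on its own interval.
The left piece maps (−∞, −6) onto (−∞, −54); the right piece maps [−6, ∞) onto [−48, ∞).
The images leave a gap (−54 has no preimage), so f is not surjective, hence not bijective.
Because the two images are disjoint, no x < −6 has f(x) = f(−6), so we compute f⁻¹(−64): −64 lies in (−∞, −54), so solve 9x = −64: x = (−64 − 0)/9 = −64/9.

-64/9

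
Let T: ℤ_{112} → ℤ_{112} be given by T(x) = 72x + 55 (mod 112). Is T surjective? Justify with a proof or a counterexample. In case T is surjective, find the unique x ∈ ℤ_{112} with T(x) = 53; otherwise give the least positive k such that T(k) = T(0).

14

Since gcd(72, 112) = 8, we have 72x ≡ 0 (mod 8) for all x, so T(x) ≡ 7 (mod 8).
But 0 ≢ 7 (mod 8), so 0 ∈ ℤ_{112} has no preimage. Thus T is not surjective.
Since T is not surjective, we find the least positive k with T(k) = T(0): this means 72k ≡ 0 (mod 112), i.e. 112 ∣ 72k. Since gcd(72, 112) = 8, dividing through by 8 this holds exactly when 14 ∣ 9k, and as gcd(9, 14) = 1, exactly when 14 ∣ k.
The smallest positive such k is 14.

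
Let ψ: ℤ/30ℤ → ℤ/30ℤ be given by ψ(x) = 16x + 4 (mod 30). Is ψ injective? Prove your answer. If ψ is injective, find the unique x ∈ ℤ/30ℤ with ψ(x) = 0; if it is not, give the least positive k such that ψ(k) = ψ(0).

We have gcd(16, 30) = 2 > 1. Taking x_1 = 0 and x_2 = 15: ψ(0) = 4 and ψ(15) = 16·15 + 4 = 244 ≡ 4 (mod 30).
So ψ(0) = ψ(15) while 0 ≠ 15, thus ψ is not injective.
Since ψ is not injective, we find the least positive k with ψ(k) = ψ(0): this means 16k ≡ 0 (mod 30), i.e. 30 ∣ 16k. Since gcd(16, 30) = 2, dividing through by 2 this holds exactly when 15 ∣ 8k, and as gcd(8, 15) = 1, exactly when 15 ∣ k.
The smallest positive such k is 15.

15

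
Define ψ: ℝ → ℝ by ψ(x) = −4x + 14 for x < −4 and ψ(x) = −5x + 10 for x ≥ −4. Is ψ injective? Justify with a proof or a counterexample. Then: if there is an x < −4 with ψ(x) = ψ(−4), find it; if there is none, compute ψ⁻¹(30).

-4

Both pieces are strictly decreasing (slopes −4 and −5), so each is injective on its own interval.
The left piece maps (−∞, −4) onto (30, ∞); the right piece maps [−4, ∞) onto (−∞, 30].
These images are disjoint, so no value is attained by both pieces. Thus ψ is injective.
Because the two images are disjoint, no x < −4 has ψ(x) = ψ(−4), so we compute ψ⁻¹(30): 30 lies in (−∞, 30], so solve −5x + 10 = 30: x = (30 − 10)/(−5) = −4.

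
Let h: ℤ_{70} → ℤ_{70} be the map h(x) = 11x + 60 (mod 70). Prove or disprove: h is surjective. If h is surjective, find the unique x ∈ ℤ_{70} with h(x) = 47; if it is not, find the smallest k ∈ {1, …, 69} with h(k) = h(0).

By definition, surjectivity means every element of the codomain has a preimage under h.
Since gcd(11, 70) = 1, 11 is invertible modulo 70. Euclid's algorithm: 70 = 6·11 + 4, 11 = 2·4 + 3, 4 = 1·3 + 1; back-substituting gives 1 = 51·11 − 8·70, so 11⁻¹ ≡ 51 (mod 70).
For any y ∈ ℤ_{70}, x = 51(y − 60) mod 70 satisfies h(x) = 11·51(y − 60) + 60 ≡ y (since 11·51 ≡ 1 mod 70). So every y has a preimage.
So h is surjective.
Since h is surjective, we compute h⁻¹(47): solve 11x + 60 ≡ 47 (mod 70), i.e. 11x ≡ 57 (mod 70).
Multiplying by 11⁻¹ = 51 gives x ≡ 51·57 = 2907 = 41·70 + 37 ≡ 37 (mod 70).
Check: h(37) = 11·37 + 60 = 467 = 6·70 + 47 ≡ 47 (mod 70).

37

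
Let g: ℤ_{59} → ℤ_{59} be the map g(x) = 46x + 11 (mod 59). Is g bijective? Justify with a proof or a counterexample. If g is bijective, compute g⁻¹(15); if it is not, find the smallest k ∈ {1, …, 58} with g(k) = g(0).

Recall that g is injective when g(a) = g(b) forces a = b.
Suppose g(a) = g(b) in ℤ_{59}. Then 46a + 11 ≡ 46b + 11 (mod 59), thus 46(a − b) ≡ 0 (mod 59).
Since gcd(46, 59) = 1, 46 is invertible modulo 59, so a − b ≡ 0 (mod 59), i.e. a = b.
We now compute 46⁻¹ mod 59 explicitly. Euclid's algorithm: 59 = 1·46 + 13, 46 = 3·13 + 7, 13 = 1·7 + 6, 7 = 1·6 + 1; back-substituting gives 1 = 9·46 − 7·59, so 46⁻¹ ≡ 9 (mod 59).
For any y ∈ ℤ_{59}, x = 9(y − 11) mod 59 satisfies g(x) = 46·9(y − 11) + 11 ≡ y (since 46·9 ≡ 1 mod 59). So every y has a preimage.
Therefore g is bijective.
Since g is bijective, we compute g⁻¹(15): solve 46x + 11 ≡ 15 (mod 59), i.e. 46x ≡ 4 (mod 59).
Multiplying by 46⁻¹ = 9 gives x ≡ 9·4 = 36 ≡ 36 (mod 59).
Check: g(36) = 46·36 + 11 = 1667 = 28·59 + 15 ≡ 15 (mod 59).

36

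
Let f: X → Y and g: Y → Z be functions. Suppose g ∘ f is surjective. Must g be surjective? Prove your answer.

surjective

Let c ∈ Z. Since g ∘ f is surjective, some a ∈ X has g(f(a)) = c. Then b = f(a) ∈ Y satisfies g(b) = c. So g is surjective.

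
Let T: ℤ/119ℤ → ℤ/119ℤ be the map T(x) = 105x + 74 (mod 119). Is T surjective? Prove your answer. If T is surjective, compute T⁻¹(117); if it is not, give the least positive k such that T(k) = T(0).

Since gcd(105, 119) = 7, we have 105x ≡ 0 (mod 7) for all x, so T(x) ≡ 4 (mod 7).
But 0 ≢ 4 (mod 7), so 0 ∈ ℤ/119ℤ has no preimage. So T is not surjective.
Since T is not surjective, we find the least positive k with T(k) = T(0): this means 105k ≡ 0 (mod 119), i.e. 119 ∣ 105k. Since gcd(105, 119) = 7, dividing through by 7 this holds exactly when 17 ∣ 15k, and as gcd(15, 17) = 1, exactly when 17 ∣ k.
The smallest positive such k is 17.

17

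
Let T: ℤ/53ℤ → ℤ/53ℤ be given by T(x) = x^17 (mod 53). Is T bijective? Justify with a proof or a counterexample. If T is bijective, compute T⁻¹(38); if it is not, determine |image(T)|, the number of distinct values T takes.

Since 53 is prime, the nonzero elements of ℤ/53ℤ form a cyclic group of order 52.
As gcd(17, 52) = 1, raising to the 17th power is a bijection on this group: if x_1^17 ≡ x_2^17 then (x_1x_2^{−1})^17 = 1, and the only element of order dividing gcd(17, 52) = 1 is 1, so x_1 = x_2.
With T(0) = 0 this makes T injective on all of ℤ/53ℤ, hence bijective (finite equal-size domain and codomain). In particular T is bijective.
Since T is bijective, we find the preimage of 38. The inverse of x ↦ x^17 on (ℤ/53ℤ)^× is x ↦ x^49, because 17·49 = 833 = 16·52 + 1 ≡ 1 (mod 52) and x^{52} = 1 for x ≠ 0 (Fermat). So T⁻¹(38) = 38^49 mod 53.
Repeated squaring mod 53: 38^1 ≡ 38, 38^2 ≡ 38² = 1444 ≡ 13, 38^4 ≡ 13² = 169 ≡ 10, 38^8 ≡ 10² = 100 ≡ 47, 38^16 ≡ 47² = 2209 ≡ 36, 38^32 ≡ 36² = 1296 ≡ 24. Since 49 = 32 + 16 + 1, 38^49 ≡ 24·36·38: 24·36 = 864 ≡ 16, then 16·38 = 608 ≡ 25. So 38^49 ≡ 25 (mod 53).
Hence T⁻¹(38) = 25.

25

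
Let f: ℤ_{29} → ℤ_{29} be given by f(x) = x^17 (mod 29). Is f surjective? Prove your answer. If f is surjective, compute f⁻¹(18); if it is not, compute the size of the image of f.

Since 29 is prime, the nonzero elements of ℤ_{29} form a cyclic group of order 28.
As gcd(17, 28) = 1, raising to the 17th power is a bijection on this group: if u^17 ≡ v^17 then (uv^{−1})^17 = 1, and the only element of order dividing gcd(17, 28) = 1 is 1, so u = v.
With f(0) = 0 this makes f injective on all of ℤ_{29}, hence bijective (finite equal-size domain and codomain). In particular f is surjective.
Since f is surjective, we find the preimage of 18. The inverse of x ↦ x^17 on (ℤ_{29})^× is x ↦ x^5, because 17·5 = 85 = 3·28 + 1 ≡ 1 (mod 28) and x^{28} = 1 for x ≠ 0 (Fermat). So f⁻¹(18) = 18^5 mod 29.
Repeated squaring mod 29: 18^1 ≡ 18, 18^2 ≡ 18² = 324 ≡ 5, 18^4 ≡ 5² = 25. Since 5 = 4 + 1, 18^5 ≡ 25·18: 25·18 = 450 ≡ 15. So 18^5 ≡ 15 (mod 29).
Hence f⁻¹(18) = 15.

15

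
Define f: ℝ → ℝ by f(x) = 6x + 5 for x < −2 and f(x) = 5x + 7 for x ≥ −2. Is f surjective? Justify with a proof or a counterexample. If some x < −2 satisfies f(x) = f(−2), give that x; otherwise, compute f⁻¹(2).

-1

Both pieces are strictly increasing (slopes 6 and 5), so each is injective on its own interval.
The left piece maps (−∞, −2) onto (−∞, −7); the right piece maps [−2, ∞) onto [−3, ∞).
The union (−∞, −7) ∪ [−3, ∞) omits the interval between −7 and −3; in particular −7 has no preimage. So f is not surjective.
Because the two images are disjoint, no x < −2 has f(x) = f(−2), so we compute f⁻¹(2): 2 lies in [−3, ∞), so solve 5x + 7 = 2: x = (2 − 7)/5 = −1.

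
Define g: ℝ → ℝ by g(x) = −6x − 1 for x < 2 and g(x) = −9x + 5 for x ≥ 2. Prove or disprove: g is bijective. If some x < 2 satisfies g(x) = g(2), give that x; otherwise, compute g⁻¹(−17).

Both pieces are strictly decreasing (slopes −6 and −9), so each is injective on its own interval.
The left piece maps (−∞, 2) onto (−13, ∞); the right piece maps [2, ∞) onto (−∞, −13].
Since −13 = −13, the images partition ℝ: g is injective and surjective, hence bijective.
Because the two images are disjoint, no x < 2 has g(x) = g(2), so we compute g⁻¹(−17): −17 lies in (−∞, −13], so solve −9x + 5 = −17: x = (−17 − 5)/(−9) = 22/9.

22/9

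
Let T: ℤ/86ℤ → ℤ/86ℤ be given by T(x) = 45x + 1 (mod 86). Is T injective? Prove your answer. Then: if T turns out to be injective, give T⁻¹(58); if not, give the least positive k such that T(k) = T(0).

7

Suppose T(s) = T(t) in ℤ/86ℤ. Then 45s + 1 ≡ 45t + 1 (mod 86), thus 45(s − t) ≡ 0 (mod 86).
Since gcd(45, 86) = 1, 45 is invertible modulo 86, so s − t ≡ 0 (mod 86), i.e. s = t.
So T is injective.
We now compute 45⁻¹ mod 86 explicitly. Euclid's algorithm: 86 = 1·45 + 41, 45 = 1·41 + 4, 41 = 10·4 + 1; back-substituting gives 1 = 65·45 − 34·86, so 45⁻¹ ≡ 65 (mod 86).
Since T is injective, we compute T⁻¹(58): solve 45x + 1 ≡ 58 (mod 86), i.e. 45x ≡ 57 (mod 86).
Multiplying by 45⁻¹ = 65 gives x ≡ 65·57 = 3705 = 43·86 + 7 ≡ 7 (mod 86).
Check: T(7) = 45·7 + 1 = 316 = 3·86 + 58 ≡ 58 (mod 86).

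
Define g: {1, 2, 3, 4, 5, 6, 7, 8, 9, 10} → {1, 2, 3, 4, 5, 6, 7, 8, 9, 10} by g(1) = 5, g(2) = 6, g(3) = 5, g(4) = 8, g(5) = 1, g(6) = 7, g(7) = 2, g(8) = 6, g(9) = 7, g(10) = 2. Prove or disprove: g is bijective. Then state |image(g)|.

6

g(1) = 5 = g(3) with 1 ≠ 3, so g is not injective, hence not bijective.
The image of g is {1, 2, 5, 6, 7, 8}, which has 6 elements.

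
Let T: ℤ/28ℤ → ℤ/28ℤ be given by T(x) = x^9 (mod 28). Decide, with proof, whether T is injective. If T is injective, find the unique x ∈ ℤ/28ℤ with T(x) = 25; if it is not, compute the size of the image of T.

9

T(2): Repeated squaring mod 28: 2^1 ≡ 2, 2^2 ≡ 2² = 4, 2^4 ≡ 4² = 16, 2^8 ≡ 16² = 256 ≡ 4. Since 9 = 8 + 1, 2^9 ≡ 4·2: 4·2 = 8. So 2^9 ≡ 8 (mod 28).
T(4): Repeated squaring mod 28: 4^1 ≡ 4, 4^2 ≡ 4² = 16, 4^4 ≡ 16² = 256 ≡ 4, 4^8 ≡ 4² = 16. Since 9 = 8 + 1, 4^9 ≡ 16·4: 16·4 = 64 ≡ 8. So 4^9 ≡ 8 (mod 28).
So T(2) = T(4) = 8 while 2 ≠ 4, hence T is not injective.
Since T is not injective, we determine |image(T)|. Computing x^9 mod 28 for each x (by repeated squaring, reducing mod 28 at every step), the values T(0), T(1), …, T(27) are: 0, 1, 8, 27, 8, 13, 20, 7, 8, 1, 20, 15, 20, 13, 0, 15, 8, 13, 8, 27, 20, 21, 8, 15, 20, 1, 20, 27.
The distinct values are {0, 1, 7, 8, 13, 15, 20, 21, 27}; there are 9 of them.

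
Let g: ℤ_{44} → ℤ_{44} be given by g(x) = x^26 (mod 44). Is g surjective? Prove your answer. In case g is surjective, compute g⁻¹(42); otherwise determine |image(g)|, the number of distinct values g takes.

g(10): Repeated squaring mod 44: 10^1 ≡ 10, 10^2 ≡ 10² = 100 ≡ 12, 10^4 ≡ 12² = 144 ≡ 12, 10^8 ≡ 12² = 144 ≡ 12, 10^16 ≡ 12² = 144 ≡ 12. Since 26 = 16 + 8 + 2, 10^26 ≡ 12·12·12: 12·12 = 144 ≡ 12, then 12·12 = 144 ≡ 12. So 10^26 ≡ 12 (mod 44).
g(12): Repeated squaring mod 44: 12^1 ≡ 12, 12^2 ≡ 12² = 144 ≡ 12, 12^4 ≡ 12² = 144 ≡ 12, 12^8 ≡ 12² = 144 ≡ 12, 12^16 ≡ 12² = 144 ≡ 12. Since 26 = 16 + 8 + 2, 12^26 ≡ 12·12·12: 12·12 = 144 ≡ 12, then 12·12 = 144 ≡ 12. So 12^26 ≡ 12 (mod 44).
So g(10) = g(12) = 12 while 10 ≠ 12, hence g is not injective.
A non-injective map from the 44-element set ℤ_{44} to itself takes at most 43 distinct values, so it cannot be surjective. Thus g is not surjective.
Since g is not surjective, we determine |image(g)|. Computing x^26 mod 44 for each x (by repeated squaring, reducing mod 44 at every step), the values g(0), g(1), …, g(43) are: 0, 1, 20, 25, 4, 5, 16, 37, 36, 9, 12, 33, 12, 9, 36, 37, 16, 5, 4, 25, 20, 1, 0, 1, 20, 25, 4, 5, 16, 37, 36, 9, 12, 33, 12, 9, 36, 37, 16, 5, 4, 25, 20, 1.
The distinct values are {0, 1, 4, 5, 9, 12, 16, 20, 25, 33, 36, 37}; there are 12 of them.

12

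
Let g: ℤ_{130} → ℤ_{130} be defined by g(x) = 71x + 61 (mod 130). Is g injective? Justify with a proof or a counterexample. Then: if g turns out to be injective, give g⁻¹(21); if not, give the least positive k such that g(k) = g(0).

80

Suppose g(a) = g(b) in ℤ_{130}. Then 71a + 61 ≡ 71b + 61 (mod 130), so 71(a − b) ≡ 0 (mod 130).
Since gcd(71, 130) = 1, 71 is invertible modulo 130, thus a − b ≡ 0 (mod 130), i.e. a = b.
Thus g is injective.
We now compute 71⁻¹ mod 130 explicitly. Euclid's algorithm: 130 = 1·71 + 59, 71 = 1·59 + 12, 59 = 4·12 + 11, 12 = 1·11 + 1; back-substituting gives 1 = 11·71 − 6·130, so 71⁻¹ ≡ 11 (mod 130).
Since g is injective, we find g⁻¹(21): we need 71x ≡ 21 − 61 ≡ 90 (mod 130). Using 71⁻¹ = 11: x ≡ 11·90 = 990 = 7·130 + 80, so x = 80.
Check: g(80) = 71·80 + 61 = 5741 = 44·130 + 21 ≡ 21 (mod 130).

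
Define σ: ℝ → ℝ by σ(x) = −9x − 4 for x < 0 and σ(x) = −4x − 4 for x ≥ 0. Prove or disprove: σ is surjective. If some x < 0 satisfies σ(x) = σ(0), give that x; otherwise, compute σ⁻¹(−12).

Both pieces are strictly decreasing (slopes −9 and −4), so each is injective on its own interval.
The left piece maps (−∞, 0) onto (−4, ∞); the right piece maps [0, ∞) onto (−∞, −4].
These images together cover ℝ, so σ is surjective.
Because the two images are disjoint, no x < 0 has σ(x) = σ(0), so we compute σ⁻¹(−12): −12 lies in (−∞, −4], so solve −4x − 4 = −12: x = (−12 + 4)/(−4) = 2.

2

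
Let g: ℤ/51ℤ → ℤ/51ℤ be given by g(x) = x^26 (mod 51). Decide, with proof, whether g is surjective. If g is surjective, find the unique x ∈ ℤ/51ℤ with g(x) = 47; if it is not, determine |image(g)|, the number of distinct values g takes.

g(7): Repeated squaring mod 51: 7^1 ≡ 7, 7^2 ≡ 7² = 49, 7^4 ≡ 49² = 2401 ≡ 4, 7^8 ≡ 4² = 16, 7^16 ≡ 16² = 256 ≡ 1. Since 26 = 16 + 8 + 2, 7^26 ≡ 1·16·49: 1·16 = 16, then 16·49 = 784 ≡ 19. So 7^26 ≡ 19 (mod 51).
g(10): Repeated squaring mod 51: 10^1 ≡ 10, 10^2 ≡ 10² = 100 ≡ 49, 10^4 ≡ 49² = 2401 ≡ 4, 10^8 ≡ 4² = 16, 10^16 ≡ 16² = 256 ≡ 1. Since 26 = 16 + 8 + 2, 10^26 ≡ 1·16·49: 1·16 = 16, then 16·49 = 784 ≡ 19. So 10^26 ≡ 19 (mod 51).
So g(7) = g(10) = 19 while 7 ≠ 10, so g is not injective.
A non-injective map from the 51-element set ℤ/51ℤ to itself takes at most 50 distinct values, so it cannot be surjective. So g is not surjective.
Since g is not surjective, we determine |image(g)|. Computing x^26 mod 51 for each x (by repeated squaring, reducing mod 51 at every step), the values g(0), g(1), …, g(50) are: 0, 1, 4, 42, 16, 43, 15, 19, 13, 30, 19, 49, 9, 16, 25, 21, 1, 34, 18, 4, 25, 33, 43, 49, 36, 13, 13, 36, 49, 43, 33, 25, 4, 18, 34, 1, 21, 25, 16, 9, 49, 19, 30, 13, 19, 15, 43, 16, 42, 4, 1.
The distinct values are {0, 1, 4, 9, 13, 15, 16, 18, 19, 21, 25, 30, 33, 34, 36, 42, 43, 49}; there are 18 of them.

18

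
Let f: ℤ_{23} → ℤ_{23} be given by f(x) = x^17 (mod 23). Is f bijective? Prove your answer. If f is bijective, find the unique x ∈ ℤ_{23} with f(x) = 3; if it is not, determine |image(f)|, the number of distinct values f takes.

Since 23 is prime, the nonzero elements of ℤ_{23} form a cyclic group of order 22.
As gcd(17, 22) = 1, raising to the 17th power is a bijection on this group: if x_1^17 ≡ x_2^17 then (x_1x_2^{−1})^17 = 1, and the only element of order dividing gcd(17, 22) = 1 is 1, so x_1 = x_2.
With f(0) = 0 this makes f injective on all of ℤ_{23}, hence bijective (finite equal-size domain and codomain). In particular f is bijective.
Since f is bijective, we find the preimage of 3. The inverse of x ↦ x^17 on (ℤ_{23})^× is x ↦ x^13, because 17·13 = 221 = 10·22 + 1 ≡ 1 (mod 22) and x^{22} = 1 for x ≠ 0 (Fermat). So f⁻¹(3) = 3^13 mod 23.
Repeated squaring mod 23: 3^1 ≡ 3, 3^2 ≡ 3² = 9, 3^4 ≡ 9² = 81 ≡ 12, 3^8 ≡ 12² = 144 ≡ 6. Since 13 = 8 + 4 + 1, 3^13 ≡ 6·12·3: 6·12 = 72 ≡ 3, then 3·3 = 9. So 3^13 ≡ 9 (mod 23).
Hence f⁻¹(3) = 9.

9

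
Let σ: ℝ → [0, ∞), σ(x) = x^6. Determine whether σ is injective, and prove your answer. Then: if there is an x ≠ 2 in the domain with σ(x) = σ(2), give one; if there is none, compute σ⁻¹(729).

σ(2) = 64 = (−2)^6 = σ(−2) (since 6 is even), with 2 ≠ −2. So σ is not injective.
For the follow-up, such an x exists: taking x = −2 ∈ ℝ gives σ(−2) = 64 = σ(2) with −2 ≠ 2.

-2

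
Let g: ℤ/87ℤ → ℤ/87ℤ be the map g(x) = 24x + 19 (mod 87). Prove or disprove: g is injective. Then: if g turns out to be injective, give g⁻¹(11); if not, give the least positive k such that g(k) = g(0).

29

We have gcd(24, 87) = 3 > 1. Taking s = 0 and t = 29: g(0) = 19 and g(29) = 24·29 + 19 = 715 ≡ 19 (mod 87).
So g(0) = g(29) while 0 ≠ 29, hence g is not injective.
Since g is not injective, we find the least positive k with g(k) = g(0): this means 24k ≡ 0 (mod 87), i.e. 87 ∣ 24k. Since gcd(24, 87) = 3, dividing through by 3 this holds exactly when 29 ∣ 8k, and as gcd(8, 29) = 1, exactly when 29 ∣ k.
The smallest positive such k is 29.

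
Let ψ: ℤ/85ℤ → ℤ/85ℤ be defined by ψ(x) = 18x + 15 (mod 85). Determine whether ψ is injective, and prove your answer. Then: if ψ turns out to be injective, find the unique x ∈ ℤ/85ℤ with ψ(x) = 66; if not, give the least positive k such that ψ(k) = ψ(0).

17

Recall: injectivity means: for all s, t in the domain, ψ(s) = ψ(t) implies s = t.
Suppose ψ(s) = ψ(t) in ℤ/85ℤ. Then 18s + 15 ≡ 18t + 15 (mod 85), thus 18(s − t) ≡ 0 (mod 85).
Since gcd(18, 85) = 1, 18 is invertible modulo 85, so s − t ≡ 0 (mod 85), i.e. s = t.
Thus ψ is injective.
We now compute 18⁻¹ mod 85 explicitly. Euclid's algorithm: 85 = 4·18 + 13, 18 = 1·13 + 5, 13 = 2·5 + 3, 5 = 1·3 + 2, 3 = 1·2 + 1; back-substituting gives 1 = 52·18 − 11·85, so 18⁻¹ ≡ 52 (mod 85).
Since ψ is injective, we find ψ⁻¹(66): we need 18x ≡ 66 − 15 ≡ 51 (mod 85). Using 18⁻¹ = 52: x ≡ 52·51 = 2652 = 31·85 + 17, so x = 17.
Check: ψ(17) = 18·17 + 15 = 321 = 3·85 + 66 ≡ 66 (mod 85).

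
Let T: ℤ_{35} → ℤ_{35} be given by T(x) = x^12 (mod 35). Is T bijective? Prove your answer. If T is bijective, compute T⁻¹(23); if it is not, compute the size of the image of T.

T(1) = 1^12 = 1.
T(2): Repeated squaring mod 35: 2^1 ≡ 2, 2^2 ≡ 2² = 4, 2^4 ≡ 4² = 16, 2^8 ≡ 16² = 256 ≡ 11. Since 12 = 8 + 4, 2^12 ≡ 11·16: 11·16 = 176 ≡ 1. So 2^12 ≡ 1 (mod 35).
So T(1) = T(2) = 1 while 1 ≠ 2, thus T is not injective, hence not bijective.
Since T is not bijective, we determine |image(T)|. Computing x^12 mod 35 for each x (by repeated squaring, reducing mod 35 at every step), the values T(0), T(1), …, T(34) are: 0, 1, 1, 1, 1, 15, 1, 21, 1, 1, 15, 1, 1, 1, 21, 15, 1, 1, 1, 1, 15, 21, 1, 1, 1, 15, 1, 1, 21, 1, 15, 1, 1, 1, 1.
The distinct values are {0, 1, 15, 21}; there are 4 of them.

4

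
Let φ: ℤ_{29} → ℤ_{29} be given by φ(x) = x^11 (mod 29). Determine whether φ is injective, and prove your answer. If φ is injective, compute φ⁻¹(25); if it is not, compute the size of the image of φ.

Since 29 is prime, the nonzero elements of ℤ_{29} form a cyclic group of order 28.
As gcd(11, 28) = 1, raising to the 11th power is a bijection on this group: if x_1^11 ≡ x_2^11 then (x_1x_2^{−1})^11 = 1, and the only element of order dividing gcd(11, 28) = 1 is 1, so x_1 = x_2.
With φ(0) = 0 this makes φ injective on all of ℤ_{29}, hence bijective (finite equal-size domain and codomain). In particular φ is injective.
Since φ is injective, we find the preimage of 25. The inverse of x ↦ x^11 on (ℤ_{29})^× is x ↦ x^23, because 11·23 = 253 = 9·28 + 1 ≡ 1 (mod 28) and x^{28} = 1 for x ≠ 0 (Fermat). So φ⁻¹(25) = 25^23 mod 29.
Repeated squaring mod 29: 25^1 ≡ 25, 25^2 ≡ 25² = 625 ≡ 16, 25^4 ≡ 16² = 256 ≡ 24, 25^8 ≡ 24² = 576 ≡ 25, 25^16 ≡ 25² = 625 ≡ 16. Since 23 = 16 + 4 + 2 + 1, 25^23 ≡ 16·24·16·25: 16·24 = 384 ≡ 7, then 7·16 = 112 ≡ 25, then 25·25 = 625 ≡ 16. So 25^23 ≡ 16 (mod 29).
Hence φ⁻¹(25) = 16.

16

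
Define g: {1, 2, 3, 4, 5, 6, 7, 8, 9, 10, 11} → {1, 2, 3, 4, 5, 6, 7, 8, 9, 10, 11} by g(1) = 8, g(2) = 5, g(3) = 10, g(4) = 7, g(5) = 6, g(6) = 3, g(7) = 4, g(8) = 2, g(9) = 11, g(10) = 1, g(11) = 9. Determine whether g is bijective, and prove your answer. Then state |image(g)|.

11

The values 8, 5, 10, 7, 6, 3, 4, 2, 11, 1, 9 are a permutation of {1, 2, 3, 4, 5, 6, 7, 8, 9, 10, 11}: each element appears exactly once.
So g is injective and surjective, hence bijective.
The image of g is {1, 2, 3, 4, 5, 6, 7, 8, 9, 10, 11}, which has 11 elements.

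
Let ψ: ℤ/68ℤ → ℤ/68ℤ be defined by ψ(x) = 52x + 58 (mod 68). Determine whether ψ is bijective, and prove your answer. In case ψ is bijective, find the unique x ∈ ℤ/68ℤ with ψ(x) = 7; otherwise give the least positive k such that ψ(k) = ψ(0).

17

We have gcd(52, 68) = 4 > 1. Taking s = 0 and t = 17: ψ(0) = 58 and ψ(17) = 52·17 + 58 = 942 ≡ 58 (mod 68).
So ψ(0) = ψ(17) while 0 ≠ 17, therefore ψ is not injective, hence not bijective.
Since ψ is not bijective, we find the least positive k with ψ(k) = ψ(0): this means 52k ≡ 0 (mod 68), i.e. 68 ∣ 52k. Since gcd(52, 68) = 4, dividing through by 4 this holds exactly when 17 ∣ 13k, and as gcd(13, 17) = 1, exactly when 17 ∣ k.
The smallest positive such k is 17.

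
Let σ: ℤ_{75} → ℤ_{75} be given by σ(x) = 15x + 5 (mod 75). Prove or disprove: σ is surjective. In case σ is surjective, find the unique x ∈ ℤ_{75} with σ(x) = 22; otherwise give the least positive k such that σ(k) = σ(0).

Recall that σ is surjective if every y in the codomain equals σ(x) for some x in the domain.
Since gcd(15, 75) = 15, we have 15x ≡ 0 (mod 15) for all x, so σ(x) ≡ 5 (mod 15).
But 0 ≢ 5 (mod 15), so 0 ∈ ℤ_{75} has no preimage. Hence σ is not surjective.
Since σ is not surjective, we find the least positive k with σ(k) = σ(0): this means 15k ≡ 0 (mod 75), i.e. 75 ∣ 15k. Since gcd(15, 75) = 15, dividing through by 15 this holds exactly when 5 ∣ k.
The smallest positive such k is 5.

5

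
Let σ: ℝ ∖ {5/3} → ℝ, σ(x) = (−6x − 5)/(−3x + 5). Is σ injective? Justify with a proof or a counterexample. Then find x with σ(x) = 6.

Suppose σ(u) = σ(v). Cross-multiplying: (−6u − 5)(−3v + 5) = (−6v − 5)(−3u + 5).
Expanding both sides and cancelling the symmetric terms leaves −45·(u − v) = 0. Since −45 ≠ 0, u = v. Thus σ is injective.
Solving σ(x) = 6: cross-multiplying gives −6x − 5 = 6(−3x + 5), which rearranges to 12x = 35, so x = 35/12.

35/12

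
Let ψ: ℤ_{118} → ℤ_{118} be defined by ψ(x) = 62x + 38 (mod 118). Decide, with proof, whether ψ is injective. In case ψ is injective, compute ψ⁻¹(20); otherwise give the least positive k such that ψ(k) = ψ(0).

We have gcd(62, 118) = 2 > 1. Taking u = 0 and v = 59: ψ(0) = 38 and ψ(59) = 62·59 + 38 = 3696 ≡ 38 (mod 118).
So ψ(0) = ψ(59) while 0 ≠ 59, thus ψ is not injective.
Since ψ is not injective, we find the least positive k with ψ(k) = ψ(0): this means 62k ≡ 0 (mod 118), i.e. 118 ∣ 62k. Since gcd(62, 118) = 2, dividing through by 2 this holds exactly when 59 ∣ 31k, and as gcd(31, 59) = 1, exactly when 59 ∣ k.
The smallest positive such k is 59.

59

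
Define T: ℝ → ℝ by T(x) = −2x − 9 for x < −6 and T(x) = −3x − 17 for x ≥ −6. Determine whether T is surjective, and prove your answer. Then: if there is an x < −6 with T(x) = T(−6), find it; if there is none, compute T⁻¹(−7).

-10/3

Both pieces are strictly decreasing (slopes −2 and −3), so each is injective on its own interval.
The left piece maps (−∞, −6) onto (3, ∞); the right piece maps [−6, ∞) onto (−∞, 1].
The union (3, ∞) ∪ (−∞, 1] omits the interval between 3 and 1; in particular 3 has no preimage. So T is not surjective.
Because the two images are disjoint, no x < −6 has T(x) = T(−6), so we compute T⁻¹(−7): −7 lies in (−∞, 1], so solve −3x − 17 = −7: x = (−7 + 17)/(−3) = −10/3.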